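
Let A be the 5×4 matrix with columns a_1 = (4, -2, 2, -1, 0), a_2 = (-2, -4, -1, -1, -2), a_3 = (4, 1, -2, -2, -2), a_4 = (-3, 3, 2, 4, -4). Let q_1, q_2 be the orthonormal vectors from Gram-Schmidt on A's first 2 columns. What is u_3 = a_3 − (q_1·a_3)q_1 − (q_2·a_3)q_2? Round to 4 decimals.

u_3 = (1.8305, 1.4068, -3.0847, -1.6610, -2.2712)

q_1 = a_1/‖a_1‖ = (4, -2, 2, -1, 0)/5.0000 = (0.8000, -0.4000, 0.4000, -0.2000, 0.0000).
r_{12} = q_1·a_2 = -0.2000.
u_2 = a_2 + 0.2000·q_1 = (-1.8400, -4.0800, -0.9200, -1.0400, -2.0000).
‖u_2‖ = 5.0951, so q_2 = (-0.3611, -0.8008, -0.1806, -0.2041, -0.3925).
r_{13} = q_1·a_3 = 2.4000; r_{23} = q_2·a_3 = -0.6909.
u_3 = a_3 − 2.4000·q_1 + 0.6909·q_2 = (1.8305, 1.4068, -3.0847, -1.6610, -2.2712).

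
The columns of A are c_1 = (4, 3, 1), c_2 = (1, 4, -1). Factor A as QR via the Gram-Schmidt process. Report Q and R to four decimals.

c_1 = (4, 3, 1); ‖c_1‖ = 5.0990, so e_1 = (0.7845, 0.5883, 0.1961).
e_1·c_2 = 0.7845·1 + 0.5883·4 + 0.1961·(-1) = 2.9417.
u_2 = c_2 − 2.9417·e_1 = (-1.3077, 2.2692, -1.5769).
‖u_2‖ = 3.0571, so e_2 = (-0.4277, 0.7423, -0.5158).

Q = [[0.7845, -0.4277], [0.5883, 0.7423], [0.1961, -0.5158]], R = [[5.0990, 2.9417], [0.0000, 3.0571]]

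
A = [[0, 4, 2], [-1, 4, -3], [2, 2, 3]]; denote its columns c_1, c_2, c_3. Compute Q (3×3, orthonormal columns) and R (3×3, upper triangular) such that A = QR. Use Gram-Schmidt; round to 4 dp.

Q = [[0.0000, 0.6667, 0.7454], [-0.4472, 0.6667, -0.5963], [0.8944, 0.3333, -0.2981]], R = [[2.2361, 0.0000, 4.0249], [0.0000, 6.0000, 0.3333], [0.0000, 0.0000, 2.3851]]

c_1 = (0, -1, 2); ‖c_1‖ = 2.2361, so q_1 = (0.0000, -0.4472, 0.8944).
q_1·c_2 = 0.0000·4 + (-0.4472)·4 + 0.8944·2 = 0.0000.
u_2 = c_2 + 0.0000·q_1 = (4.0000, 4.0000, 2.0000).
‖u_2‖ = 6.0000, so q_2 = (0.6667, 0.6667, 0.3333).
q_1·c_3 = 0.0000·2 + (-0.4472)·(-3) + 0.8944·3 = 4.0249; q_2·c_3 = 0.6667·2 + 0.6667·(-3) + 0.3333·3 = 0.3333.
u_3 = c_3 − 4.0249·q_1 − 0.3333·q_2 = (1.7778, -1.4222, -0.7111).
‖u_3‖ = 2.3851, so q_3 = (0.7454, -0.5963, -0.2981).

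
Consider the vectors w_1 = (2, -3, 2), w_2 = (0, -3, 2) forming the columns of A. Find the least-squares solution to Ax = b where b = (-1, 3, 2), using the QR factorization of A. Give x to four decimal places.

x = (-0.5000, 0.1154)

e_1 = w_1/‖w_1‖ = (2, -3, 2)/4.1231 = (0.4851, -0.7276, 0.4851).
r_{12} = e_1·w_2 = 3.1530.
u_2 = w_2 − 3.1530·e_1 = (-1.5294, -0.7059, 0.4706).
‖u_2‖ = 1.7489, so e_2 = (-0.8745, -0.4036, 0.2691).
Qᵀb = (-1.6977, 0.2018).
Back-substitute: x_2 = 0.2018/1.7489 = 0.1154.
x_1 = (-1.6977 − 3.1530·0.1154)/4.1231 = -0.5000.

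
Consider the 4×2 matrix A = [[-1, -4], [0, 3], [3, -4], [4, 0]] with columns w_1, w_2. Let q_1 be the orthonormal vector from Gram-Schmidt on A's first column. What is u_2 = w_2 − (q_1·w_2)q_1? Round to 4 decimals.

u_2 = (-4.3077, 3.0000, -3.0769, 1.2308)

w_1 = (-1, 0, 3, 4); ‖w_1‖ = 5.0990, so q_1 = (-0.1961, 0.0000, 0.5883, 0.7845).
q_1·w_2 = (-0.1961)·(-4) + 0.0000·3 + 0.5883·(-4) + 0.7845·0 = -1.5689.
u_2 = w_2 + 1.5689·q_1 = (-4.3077, 3.0000, -3.0769, 1.2308).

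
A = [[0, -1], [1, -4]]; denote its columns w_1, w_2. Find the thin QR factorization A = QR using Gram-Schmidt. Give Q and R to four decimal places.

Q = [[0.0000, -1.0000], [1.0000, 0.0000]], R = [[1.0000, -4.0000], [0.0000, 1.0000]]

w_1 = (0, 1); ‖w_1‖ = 1.0000, so q_1 = (0.0000, 1.0000).
q_1·w_2 = 0.0000·(-1) + 1.0000·(-4) = -4.0000.
u_2 = w_2 + 4.0000·q_1 = (-1.0000, 0.0000).
‖u_2‖ = 1.0000, so q_2 = (-1.0000, 0.0000).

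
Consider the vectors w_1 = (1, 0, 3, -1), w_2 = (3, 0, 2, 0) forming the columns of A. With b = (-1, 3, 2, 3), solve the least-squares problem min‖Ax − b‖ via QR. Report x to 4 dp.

x = (0.2742, -0.1129)

e_1 = w_1/‖w_1‖ = (1, 0, 3, -1)/3.3166 = (0.3015, 0.0000, 0.9045, -0.3015).
r_{12} = e_1·w_2 = 2.7136.
u_2 = w_2 − 2.7136·e_1 = (2.1818, 0.0000, -0.4545, 0.8182).
‖u_2‖ = 2.3741, so e_2 = (0.9190, 0.0000, -0.1915, 0.3446).
Qᵀb = (0.6030, -0.2680).
Back-substitute: x_2 = -0.2680/2.3741 = -0.1129.
x_1 = (0.6030 − 2.7136·(-0.1129))/3.3166 = 0.2742.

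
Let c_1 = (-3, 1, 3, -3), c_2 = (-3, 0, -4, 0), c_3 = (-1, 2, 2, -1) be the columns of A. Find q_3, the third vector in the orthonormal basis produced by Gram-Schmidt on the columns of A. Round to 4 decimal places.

q_1 = c_1/‖c_1‖ = (-3, 1, 3, -3)/5.2915 = (-0.5669, 0.1890, 0.5669, -0.5669).
r_{12} = q_1·c_2 = -0.5669.
u_2 = c_2 + 0.5669·q_1 = (-3.3214, 0.1071, -3.6786, -0.3214).
‖u_2‖ = 4.9678, so q_2 = (-0.6686, 0.0216, -0.7405, -0.0647).
r_{13} = q_1·c_3 = 2.6458; r_{23} = q_2·c_3 = -0.7045.
u_3 = c_3 − 2.6458·q_1 + 0.7045·q_2 = (0.0289, 1.5152, -0.0217, 0.4544).
‖u_3‖ = 1.5823, so q_3 = (0.0183, 0.9576, -0.0137, 0.2872).

q_3 = (0.0183, 0.9576, -0.0137, 0.2872)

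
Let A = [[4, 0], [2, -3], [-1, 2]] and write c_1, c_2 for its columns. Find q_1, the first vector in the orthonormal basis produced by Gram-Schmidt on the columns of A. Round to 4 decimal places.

q_1 = c_1/‖c_1‖ = (4, 2, -1)/4.5826 = (0.8729, 0.4364, -0.2182).

q_1 = (0.8729, 0.4364, -0.2182)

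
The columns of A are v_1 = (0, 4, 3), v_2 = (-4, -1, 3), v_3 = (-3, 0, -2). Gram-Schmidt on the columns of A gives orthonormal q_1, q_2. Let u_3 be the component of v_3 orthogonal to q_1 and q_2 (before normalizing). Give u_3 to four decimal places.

u_3 = (-1.8480, 1.4784, -1.9712)

v_1 = (0, 4, 3); ‖v_1‖ = 5.0000, so q_1 = (0.0000, 0.8000, 0.6000).
q_1·v_2 = 0.0000·(-4) + 0.8000·(-1) + 0.6000·3 = 1.0000.
u_2 = v_2 − 1.0000·q_1 = (-4.0000, -1.8000, 2.4000).
‖u_2‖ = 5.0000, so q_2 = (-0.8000, -0.3600, 0.4800).
q_1·v_3 = 0.0000·(-3) + 0.8000·0 + 0.6000·(-2) = -1.2000; q_2·v_3 = (-0.8000)·(-3) + (-0.3600)·0 + 0.4800·(-2) = 1.4400.
u_3 = v_3 + 1.2000·q_1 − 1.4400·q_2 = (-1.8480, 1.4784, -1.9712).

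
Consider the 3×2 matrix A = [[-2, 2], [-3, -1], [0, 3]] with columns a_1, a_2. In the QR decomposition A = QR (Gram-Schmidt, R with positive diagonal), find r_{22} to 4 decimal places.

r_{22} = 3.7314

e_1 = a_1/‖a_1‖ = (-2, -3, 0)/3.6056 = (-0.5547, -0.8321, 0.0000).
r_{12} = e_1·a_2 = -0.2774.
u_2 = a_2 + 0.2774·e_1 = (1.8462, -1.2308, 3.0000).
r_{22} = ‖u_2‖ = 3.7314.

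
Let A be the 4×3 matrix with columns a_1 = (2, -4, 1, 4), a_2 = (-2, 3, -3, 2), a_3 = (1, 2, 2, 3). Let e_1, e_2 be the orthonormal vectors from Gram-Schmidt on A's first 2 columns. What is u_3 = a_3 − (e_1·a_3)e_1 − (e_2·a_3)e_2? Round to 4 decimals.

u_3 = (0.9620, 2.3567, 2.5422, 1.2402)

e_1 = a_1/‖a_1‖ = (2, -4, 1, 4)/6.0828 = (0.3288, -0.6576, 0.1644, 0.6576).
r_{12} = e_1·a_2 = -1.8084.
u_2 = a_2 + 1.8084·e_1 = (-1.4054, 1.8108, -2.7027, 3.1892).
‖u_2‖ = 4.7676, so e_2 = (-0.2948, 0.3798, -0.5669, 0.6689).
r_{13} = e_1·a_3 = 1.3152; r_{23} = e_2·a_3 = 1.3379.
u_3 = a_3 − 1.3152·e_1 − 1.3379·e_2 = (0.9620, 2.3567, 2.5422, 1.2402).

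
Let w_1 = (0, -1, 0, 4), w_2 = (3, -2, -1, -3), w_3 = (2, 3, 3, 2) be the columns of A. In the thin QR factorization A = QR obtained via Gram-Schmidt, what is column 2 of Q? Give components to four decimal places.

q_2 = (0.7251, -0.6256, -0.2417, -0.1564)

w_1 = (0, -1, 0, 4); ‖w_1‖ = 4.1231, so q_1 = (0.0000, -0.2425, 0.0000, 0.9701).
q_1·w_2 = 0.0000·3 + (-0.2425)·(-2) + 0.0000·(-1) + 0.9701·(-3) = -2.4254.
u_2 = w_2 + 2.4254·q_1 = (3.0000, -2.5882, -1.0000, -0.6471).
‖u_2‖ = 4.1373, so q_2 = (0.7251, -0.6256, -0.2417, -0.1564).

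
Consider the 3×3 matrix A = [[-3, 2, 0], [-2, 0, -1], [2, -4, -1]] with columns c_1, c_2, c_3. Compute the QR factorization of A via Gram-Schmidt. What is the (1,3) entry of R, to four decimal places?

r_{13} = 0.0000

q_1 = c_1/‖c_1‖ = (-3, -2, 2)/4.1231 = (-0.7276, -0.4851, 0.4851).
r_{13} = q_1·c_3 = 0.0000.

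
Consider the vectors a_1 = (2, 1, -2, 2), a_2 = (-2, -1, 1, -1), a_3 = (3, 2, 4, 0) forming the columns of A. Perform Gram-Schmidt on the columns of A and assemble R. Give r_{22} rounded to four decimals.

r_{22} = 0.8771

e_1 = a_1/‖a_1‖ = (2, 1, -2, 2)/3.6056 = (0.5547, 0.2774, -0.5547, 0.5547).
r_{12} = e_1·a_2 = -2.4962.
u_2 = a_2 + 2.4962·e_1 = (-0.6154, -0.3077, -0.3846, 0.3846).
r_{22} = ‖u_2‖ = 0.8771.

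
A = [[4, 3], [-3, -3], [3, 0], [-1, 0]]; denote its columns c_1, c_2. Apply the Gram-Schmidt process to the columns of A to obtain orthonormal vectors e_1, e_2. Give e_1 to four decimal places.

e_1 = c_1/‖c_1‖ = (4, -3, 3, -1)/5.9161 = (0.6761, -0.5071, 0.5071, -0.1690).

e_1 = (0.6761, -0.5071, 0.5071, -0.1690)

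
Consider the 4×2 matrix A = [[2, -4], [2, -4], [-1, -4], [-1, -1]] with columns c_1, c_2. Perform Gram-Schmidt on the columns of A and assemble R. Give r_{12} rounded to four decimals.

r_{12} = -3.4785

c_1 = (2, 2, -1, -1); ‖c_1‖ = 3.1623, so e_1 = (0.6325, 0.6325, -0.3162, -0.3162).
r_{12} = e_1·c_2 = -3.4785.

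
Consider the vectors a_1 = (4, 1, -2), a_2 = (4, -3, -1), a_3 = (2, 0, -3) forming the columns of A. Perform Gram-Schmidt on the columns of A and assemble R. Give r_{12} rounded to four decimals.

a_1 = (4, 1, -2); ‖a_1‖ = 4.5826, so e_1 = (0.8729, 0.2182, -0.4364).
r_{12} = e_1·a_2 = 3.2733.

r_{12} = 3.2733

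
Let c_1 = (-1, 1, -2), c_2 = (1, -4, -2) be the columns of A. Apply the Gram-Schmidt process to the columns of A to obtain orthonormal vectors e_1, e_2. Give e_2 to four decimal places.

e_1 = c_1/‖c_1‖ = (-1, 1, -2)/2.4495 = (-0.4082, 0.4082, -0.8165).
r_{12} = e_1·c_2 = -0.4082.
u_2 = c_2 + 0.4082·e_1 = (0.8333, -3.8333, -2.3333).
‖u_2‖ = 4.5644, so e_2 = (0.1826, -0.8398, -0.5112).

e_2 = (0.1826, -0.8398, -0.5112)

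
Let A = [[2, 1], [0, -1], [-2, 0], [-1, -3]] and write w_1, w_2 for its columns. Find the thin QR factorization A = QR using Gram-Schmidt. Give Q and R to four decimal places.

w_1 = (2, 0, -2, -1); ‖w_1‖ = 3.0000, so q_1 = (0.6667, 0.0000, -0.6667, -0.3333).
q_1·w_2 = 0.6667·1 + 0.0000·(-1) + (-0.6667)·0 + (-0.3333)·(-3) = 1.6667.
u_2 = w_2 − 1.6667·q_1 = (-0.1111, -1.0000, 1.1111, -2.4444).
‖u_2‖ = 2.8674, so q_2 = (-0.0387, -0.3487, 0.3875, -0.8525).

Q = [[0.6667, -0.0387], [0.0000, -0.3487], [-0.6667, 0.3875], [-0.3333, -0.8525]], R = [[3.0000, 1.6667], [0.0000, 2.8674]]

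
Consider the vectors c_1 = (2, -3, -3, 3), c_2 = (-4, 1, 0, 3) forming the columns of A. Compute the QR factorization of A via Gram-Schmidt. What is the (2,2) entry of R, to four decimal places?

e_1 = c_1/‖c_1‖ = (2, -3, -3, 3)/5.5678 = (0.3592, -0.5388, -0.5388, 0.5388).
r_{12} = e_1·c_2 = -0.3592.
u_2 = c_2 + 0.3592·e_1 = (-3.8710, 0.8065, -0.1935, 3.1935).
r_{22} = ‖u_2‖ = 5.0864.

r_{22} = 5.0864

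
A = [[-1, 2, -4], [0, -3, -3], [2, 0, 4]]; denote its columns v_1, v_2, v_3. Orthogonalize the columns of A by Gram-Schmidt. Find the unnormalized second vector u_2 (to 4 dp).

u_2 = (1.6000, -3.0000, 0.8000)

q_1 = v_1/‖v_1‖ = (-1, 0, 2)/2.2361 = (-0.4472, 0.0000, 0.8944).
r_{12} = q_1·v_2 = -0.8944.
u_2 = v_2 + 0.8944·q_1 = (1.6000, -3.0000, 0.8000).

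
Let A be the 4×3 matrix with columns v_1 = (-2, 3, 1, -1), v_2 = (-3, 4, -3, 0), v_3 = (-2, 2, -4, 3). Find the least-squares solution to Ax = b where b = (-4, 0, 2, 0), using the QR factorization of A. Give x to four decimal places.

x = (1.5073, -0.9654, 0.6236)

v_1 = (-2, 3, 1, -1); ‖v_1‖ = 3.8730, so e_1 = (-0.5164, 0.7746, 0.2582, -0.2582).
e_1·v_2 = (-0.5164)·(-3) + 0.7746·4 + 0.2582·(-3) + (-0.2582)·0 = 3.8730.
u_2 = v_2 − 3.8730·e_1 = (-1.0000, 1.0000, -4.0000, 1.0000).
‖u_2‖ = 4.3589, so e_2 = (-0.2294, 0.2294, -0.9177, 0.2294).
e_1·v_3 = (-0.5164)·(-2) + 0.7746·2 + 0.2582·(-4) + (-0.2582)·3 = 0.7746; e_2·v_3 = (-0.2294)·(-2) + 0.2294·2 + (-0.9177)·(-4) + 0.2294·3 = 5.2766.
u_3 = v_3 − 0.7746·e_1 − 5.2766·e_2 = (-0.3895, 0.1895, 0.6421, 1.9895).
‖u_3‖ = 2.1349, so e_3 = (-0.1824, 0.0887, 0.3008, 0.9319).
Qᵀb = (2.5820, -0.9177, 1.3312).
Back-substitute: x_3 = 1.3312/2.1349 = 0.6236.
x_2 = (-0.9177 − 5.2766·0.6236)/4.3589 = -0.9654.
x_1 = (2.5820 − 3.8730·(-0.9654) − 0.7746·0.6236)/3.8730 = 1.5073.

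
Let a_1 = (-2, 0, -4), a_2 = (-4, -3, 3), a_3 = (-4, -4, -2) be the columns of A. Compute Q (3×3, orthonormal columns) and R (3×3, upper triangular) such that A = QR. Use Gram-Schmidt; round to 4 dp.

e_1 = a_1/‖a_1‖ = (-2, 0, -4)/4.4721 = (-0.4472, 0.0000, -0.8944).
r_{12} = e_1·a_2 = -0.8944.
u_2 = a_2 + 0.8944·e_1 = (-4.4000, -3.0000, 2.2000).
‖u_2‖ = 5.7619, so e_2 = (-0.7636, -0.5207, 0.3818).
r_{13} = e_1·a_3 = 3.5777; r_{23} = e_2·a_3 = 4.3735.
u_3 = a_3 − 3.5777·e_1 − 4.3735·e_2 = (0.9398, -1.7229, -0.4699).
‖u_3‖ = 2.0180, so e_3 = (0.4657, -0.8538, -0.2328).

Q = [[-0.4472, -0.7636, 0.4657], [0.0000, -0.5207, -0.8538], [-0.8944, 0.3818, -0.2328]], R = [[4.4721, -0.8944, 3.5777], [0.0000, 5.7619, 4.3735], [0.0000, 0.0000, 2.0180]]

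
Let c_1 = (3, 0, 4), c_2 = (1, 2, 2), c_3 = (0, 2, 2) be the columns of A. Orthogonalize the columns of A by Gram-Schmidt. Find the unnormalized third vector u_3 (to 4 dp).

c_1 = (3, 0, 4); ‖c_1‖ = 5.0000, so q_1 = (0.6000, 0.0000, 0.8000).
q_1·c_2 = 0.6000·1 + 0.0000·2 + 0.8000·2 = 2.2000.
u_2 = c_2 − 2.2000·q_1 = (-0.3200, 2.0000, 0.2400).
‖u_2‖ = 2.0396, so q_2 = (-0.1569, 0.9806, 0.1177).
q_1·c_3 = 0.6000·0 + 0.0000·2 + 0.8000·2 = 1.6000; q_2·c_3 = (-0.1569)·0 + 0.9806·2 + 0.1177·2 = 2.1965.
u_3 = c_3 − 1.6000·q_1 − 2.1965·q_2 = (-0.6154, -0.1538, 0.4615).

u_3 = (-0.6154, -0.1538, 0.4615)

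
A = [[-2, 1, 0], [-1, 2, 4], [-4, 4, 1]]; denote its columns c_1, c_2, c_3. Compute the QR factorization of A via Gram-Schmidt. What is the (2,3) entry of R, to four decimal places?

e_1 = c_1/‖c_1‖ = (-2, -1, -4)/4.5826 = (-0.4364, -0.2182, -0.8729).
r_{12} = e_1·c_2 = -4.3644.
u_2 = c_2 + 4.3644·e_1 = (-0.9048, 1.0476, 0.1905).
‖u_2‖ = 1.3973, so e_2 = (-0.6475, 0.7498, 0.1363).
r_{23} = e_2·c_3 = 3.1354.

r_{23} = 3.1354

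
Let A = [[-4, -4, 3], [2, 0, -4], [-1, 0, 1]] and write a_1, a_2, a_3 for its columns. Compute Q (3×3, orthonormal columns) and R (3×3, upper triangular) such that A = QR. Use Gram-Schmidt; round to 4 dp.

a_1 = (-4, 2, -1); ‖a_1‖ = 4.5826, so q_1 = (-0.8729, 0.4364, -0.2182).
q_1·a_2 = (-0.8729)·(-4) + 0.4364·0 + (-0.2182)·0 = 3.4915.
u_2 = a_2 − 3.4915·q_1 = (-0.9524, -1.5238, 0.7619).
‖u_2‖ = 1.9518, so q_2 = (-0.4880, -0.7807, 0.3904).
q_1·a_3 = (-0.8729)·3 + 0.4364·(-4) + (-0.2182)·1 = -4.5826; q_2·a_3 = (-0.4880)·3 + (-0.7807)·(-4) + 0.3904·1 = 2.0494.
u_3 = a_3 + 4.5826·q_1 − 2.0494·q_2 = (0.0000, -0.4000, -0.8000).
‖u_3‖ = 0.8944, so q_3 = (0.0000, -0.4472, -0.8944).

Q = [[-0.8729, -0.4880, 0.0000], [0.4364, -0.7807, -0.4472], [-0.2182, 0.3904, -0.8944]], R = [[4.5826, 3.4915, -4.5826], [0.0000, 1.9518, 2.0494], [0.0000, 0.0000, 0.8944]]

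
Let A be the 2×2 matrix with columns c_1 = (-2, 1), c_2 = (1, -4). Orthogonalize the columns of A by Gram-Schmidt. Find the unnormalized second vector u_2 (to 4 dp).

u_2 = (-1.4000, -2.8000)

e_1 = c_1/‖c_1‖ = (-2, 1)/2.2361 = (-0.8944, 0.4472).
r_{12} = e_1·c_2 = -2.6833.
u_2 = c_2 + 2.6833·e_1 = (-1.4000, -2.8000).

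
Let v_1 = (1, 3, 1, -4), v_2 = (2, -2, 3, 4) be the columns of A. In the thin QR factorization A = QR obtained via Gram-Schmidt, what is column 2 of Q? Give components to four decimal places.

q_1 = v_1/‖v_1‖ = (1, 3, 1, -4)/5.1962 = (0.1925, 0.5774, 0.1925, -0.7698).
r_{12} = q_1·v_2 = -3.2717.
u_2 = v_2 + 3.2717·q_1 = (2.6296, -0.1111, 3.6296, 1.4815).
‖u_2‖ = 4.7219, so q_2 = (0.5569, -0.0235, 0.7687, 0.3137).

q_2 = (0.5569, -0.0235, 0.7687, 0.3137)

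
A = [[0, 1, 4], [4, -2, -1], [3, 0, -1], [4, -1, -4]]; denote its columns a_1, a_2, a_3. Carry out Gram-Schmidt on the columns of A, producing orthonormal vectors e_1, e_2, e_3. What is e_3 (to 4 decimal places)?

e_1 = a_1/‖a_1‖ = (0, 4, 3, 4)/6.4031 = (0.0000, 0.6247, 0.4685, 0.6247).
r_{12} = e_1·a_2 = -1.8741.
u_2 = a_2 + 1.8741·e_1 = (1.0000, -0.8293, 0.8780, 0.1707).
‖u_2‖ = 1.5773, so e_2 = (0.6340, -0.5258, 0.5567, 0.1082).
r_{13} = e_1·a_3 = -3.5920; r_{23} = e_2·a_3 = 2.0721.
u_3 = a_3 + 3.5920·e_1 − 2.0721·e_2 = (2.6863, 2.3333, -0.4706, -1.9804).
‖u_3‖ = 4.0993, so e_3 = (0.6553, 0.5692, -0.1148, -0.4831).

e_3 = (0.6553, 0.5692, -0.1148, -0.4831)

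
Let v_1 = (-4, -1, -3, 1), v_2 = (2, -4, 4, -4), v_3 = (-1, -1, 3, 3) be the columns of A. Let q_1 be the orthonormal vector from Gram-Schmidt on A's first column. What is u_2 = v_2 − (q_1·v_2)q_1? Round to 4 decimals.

u_2 = (-0.9630, -4.7407, 1.7778, -3.2593)

q_1 = v_1/‖v_1‖ = (-4, -1, -3, 1)/5.1962 = (-0.7698, -0.1925, -0.5774, 0.1925).
r_{12} = q_1·v_2 = -3.8490.
u_2 = v_2 + 3.8490·q_1 = (-0.9630, -4.7407, 1.7778, -3.2593).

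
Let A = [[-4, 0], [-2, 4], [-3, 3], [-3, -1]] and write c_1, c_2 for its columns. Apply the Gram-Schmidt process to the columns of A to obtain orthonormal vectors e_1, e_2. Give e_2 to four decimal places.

c_1 = (-4, -2, -3, -3); ‖c_1‖ = 6.1644, so e_1 = (-0.6489, -0.3244, -0.4867, -0.4867).
e_1·c_2 = (-0.6489)·0 + (-0.3244)·4 + (-0.4867)·3 + (-0.4867)·(-1) = -2.2711.
u_2 = c_2 + 2.2711·e_1 = (-1.4737, 3.2632, 1.8947, -2.1053).
‖u_2‖ = 4.5653, so e_2 = (-0.3228, 0.7148, 0.4150, -0.4611).

e_2 = (-0.3228, 0.7148, 0.4150, -0.4611)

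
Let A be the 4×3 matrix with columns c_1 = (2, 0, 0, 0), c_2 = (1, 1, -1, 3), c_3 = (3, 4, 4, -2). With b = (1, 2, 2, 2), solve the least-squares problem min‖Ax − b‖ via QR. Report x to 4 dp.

e_1 = c_1/‖c_1‖ = (2, 0, 0, 0)/2.0000 = (1.0000, 0.0000, 0.0000, 0.0000).
r_{12} = e_1·c_2 = 1.0000.
u_2 = c_2 − 1.0000·e_1 = (0.0000, 1.0000, -1.0000, 3.0000).
‖u_2‖ = 3.3166, so e_2 = (0.0000, 0.3015, -0.3015, 0.9045).
r_{13} = e_1·c_3 = 3.0000; r_{23} = e_2·c_3 = -1.8091.
u_3 = c_3 − 3.0000·e_1 + 1.8091·e_2 = (0.0000, 4.5455, 3.4545, -0.3636).
‖u_3‖ = 5.7208, so e_3 = (0.0000, 0.7946, 0.6039, -0.0636).
Qᵀb = (1.0000, 1.8091, 2.6697).
Back-substitute: x_3 = 2.6697/5.7208 = 0.4667.
x_2 = (1.8091 + 1.8091·0.4667)/3.3166 = 0.8000.
x_1 = (1.0000 − 1.0000·0.8000 − 3.0000·0.4667)/2.0000 = -0.6000.

x = (-0.6000, 0.8000, 0.4667)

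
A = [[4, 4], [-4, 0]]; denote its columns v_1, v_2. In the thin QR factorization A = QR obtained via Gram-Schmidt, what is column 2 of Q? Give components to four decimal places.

e_1 = v_1/‖v_1‖ = (4, -4)/5.6569 = (0.7071, -0.7071).
r_{12} = e_1·v_2 = 2.8284.
u_2 = v_2 − 2.8284·e_1 = (2.0000, 2.0000).
‖u_2‖ = 2.8284, so e_2 = (0.7071, 0.7071).

e_2 = (0.7071, 0.7071)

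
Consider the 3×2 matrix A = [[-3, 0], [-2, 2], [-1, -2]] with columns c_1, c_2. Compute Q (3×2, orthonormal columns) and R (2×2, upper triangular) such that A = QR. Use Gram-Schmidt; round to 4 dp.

Q = [[-0.8018, -0.1543], [-0.5345, 0.6172], [-0.2673, -0.7715]], R = [[3.7417, -0.5345], [0.0000, 2.7775]]

c_1 = (-3, -2, -1); ‖c_1‖ = 3.7417, so e_1 = (-0.8018, -0.5345, -0.2673).
e_1·c_2 = (-0.8018)·0 + (-0.5345)·2 + (-0.2673)·(-2) = -0.5345.
u_2 = c_2 + 0.5345·e_1 = (-0.4286, 1.7143, -2.1429).
‖u_2‖ = 2.7775, so e_2 = (-0.1543, 0.6172, -0.7715).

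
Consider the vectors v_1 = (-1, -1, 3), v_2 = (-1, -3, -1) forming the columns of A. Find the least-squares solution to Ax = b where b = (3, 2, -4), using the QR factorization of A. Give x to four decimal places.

v_1 = (-1, -1, 3); ‖v_1‖ = 3.3166, so q_1 = (-0.3015, -0.3015, 0.9045).
q_1·v_2 = (-0.3015)·(-1) + (-0.3015)·(-3) + 0.9045·(-1) = 0.3015.
u_2 = v_2 − 0.3015·q_1 = (-0.9091, -2.9091, -1.2727).
‖u_2‖ = 3.3029, so q_2 = (-0.2752, -0.8808, -0.3853).
Qᵀb = (-5.1257, -1.0459).
Back-substitute: x_2 = -1.0459/3.3029 = -0.3167.
x_1 = (-5.1257 − 0.3015·(-0.3167))/3.3166 = -1.5167.

x = (-1.5167, -0.3167)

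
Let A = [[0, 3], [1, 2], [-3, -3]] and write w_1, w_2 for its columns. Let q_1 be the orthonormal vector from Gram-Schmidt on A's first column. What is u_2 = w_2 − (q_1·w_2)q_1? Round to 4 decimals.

w_1 = (0, 1, -3); ‖w_1‖ = 3.1623, so q_1 = (0.0000, 0.3162, -0.9487).
q_1·w_2 = 0.0000·3 + 0.3162·2 + (-0.9487)·(-3) = 3.4785.
u_2 = w_2 − 3.4785·q_1 = (3.0000, 0.9000, 0.3000).

u_2 = (3.0000, 0.9000, 0.3000)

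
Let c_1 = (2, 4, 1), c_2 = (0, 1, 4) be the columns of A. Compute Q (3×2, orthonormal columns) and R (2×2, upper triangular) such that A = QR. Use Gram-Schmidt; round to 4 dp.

Q = [[0.4364, -0.2040], [0.8729, -0.1402], [0.2182, 0.9689]], R = [[4.5826, 1.7457], [0.0000, 3.7353]]

c_1 = (2, 4, 1); ‖c_1‖ = 4.5826, so e_1 = (0.4364, 0.8729, 0.2182).
e_1·c_2 = 0.4364·0 + 0.8729·1 + 0.2182·4 = 1.7457.
u_2 = c_2 − 1.7457·e_1 = (-0.7619, -0.5238, 3.6190).
‖u_2‖ = 3.7353, so e_2 = (-0.2040, -0.1402, 0.9689).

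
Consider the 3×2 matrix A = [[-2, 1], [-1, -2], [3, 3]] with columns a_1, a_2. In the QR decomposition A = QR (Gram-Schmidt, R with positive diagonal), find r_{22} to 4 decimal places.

a_1 = (-2, -1, 3); ‖a_1‖ = 3.7417, so q_1 = (-0.5345, -0.2673, 0.8018).
q_1·a_2 = (-0.5345)·1 + (-0.2673)·(-2) + 0.8018·3 = 2.4054.
u_2 = a_2 − 2.4054·q_1 = (2.2857, -1.3571, 1.0714).
r_{22} = ‖u_2‖ = 2.8661.

r_{22} = 2.8661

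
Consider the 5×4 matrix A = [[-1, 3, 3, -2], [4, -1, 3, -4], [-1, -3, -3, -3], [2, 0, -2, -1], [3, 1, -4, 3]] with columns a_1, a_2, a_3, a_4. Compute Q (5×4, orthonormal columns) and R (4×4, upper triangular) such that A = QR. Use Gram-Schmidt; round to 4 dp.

Q = [[-0.1796, 0.6641, 0.1971, -0.6600], [0.7184, -0.1949, 0.6265, -0.1413], [-0.1796, -0.6786, -0.2321, -0.5925], [0.3592, 0.0144, -0.2790, -0.4354], [0.5388, 0.2454, -0.6610, 0.0611]], R = [[5.5678, -0.1796, -0.7184, -0.7184], [0.0000, 4.4685, 2.4328, 2.2090], [0.0000, 0.0000, 6.3691, -3.9080], [0.0000, 0.0000, 0.0000, 4.2816]]

e_1 = a_1/‖a_1‖ = (-1, 4, -1, 2, 3)/5.5678 = (-0.1796, 0.7184, -0.1796, 0.3592, 0.5388).
r_{12} = e_1·a_2 = -0.1796.
u_2 = a_2 + 0.1796·e_1 = (2.9677, -0.8710, -3.0323, 0.0645, 1.0968).
‖u_2‖ = 4.4685, so e_2 = (0.6641, -0.1949, -0.6786, 0.0144, 0.2454).
r_{13} = e_1·a_3 = -0.7184; r_{23} = e_2·a_3 = 2.4328.
u_3 = a_3 + 0.7184·e_1 − 2.4328·e_2 = (1.2553, 3.9903, -1.4782, -1.7771, -4.2100).
‖u_3‖ = 6.3691, so e_3 = (0.1971, 0.6265, -0.2321, -0.2790, -0.6610).
r_{14} = e_1·a_4 = -0.7184; r_{24} = e_2·a_4 = 2.2090; r_{34} = e_3·a_4 = -3.9080.
u_4 = a_4 + 0.7184·e_1 − 2.2090·e_2 + 3.9080·e_3 = (-2.8259, -0.6049, -2.5370, -1.8642, 0.2617).
‖u_4‖ = 4.2816, so e_4 = (-0.6600, -0.1413, -0.5925, -0.4354, 0.0611).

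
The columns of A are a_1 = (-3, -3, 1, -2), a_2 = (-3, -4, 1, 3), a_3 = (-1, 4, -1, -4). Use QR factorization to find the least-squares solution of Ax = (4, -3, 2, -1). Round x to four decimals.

a_1 = (-3, -3, 1, -2); ‖a_1‖ = 4.7958, so q_1 = (-0.6255, -0.6255, 0.2085, -0.4170).
q_1·a_2 = (-0.6255)·(-3) + (-0.6255)·(-4) + 0.2085·1 + (-0.4170)·3 = 3.3362.
u_2 = a_2 − 3.3362·q_1 = (-0.9130, -1.9130, 0.3043, 4.3913).
‖u_2‖ = 4.8856, so q_2 = (-0.1869, -0.3916, 0.0623, 0.8988).
q_1·a_3 = (-0.6255)·(-1) + (-0.6255)·4 + 0.2085·(-1) + (-0.4170)·(-4) = -0.4170; q_2·a_3 = (-0.1869)·(-1) + (-0.3916)·4 + 0.0623·(-1) + 0.8988·(-4) = -5.0369.
u_3 = a_3 + 0.4170·q_1 + 5.0369·q_2 = (-2.2022, 1.7668, -0.5993, 0.3534).
‖u_3‖ = 2.9078, so q_3 = (-0.7573, 0.6076, -0.2061, 0.1215).
Qᵀb = (0.2085, -0.3471, -5.3859).
Back-substitute: x_3 = -5.3859/2.9078 = -1.8522.
x_2 = (-0.3471 + 5.0369·(-1.8522))/4.8856 = -1.9806.
x_1 = (0.2085 − 3.3362·(-1.9806) + 0.4170·(-1.8522))/4.7958 = 1.2602.

x = (1.2602, -1.9806, -1.8522)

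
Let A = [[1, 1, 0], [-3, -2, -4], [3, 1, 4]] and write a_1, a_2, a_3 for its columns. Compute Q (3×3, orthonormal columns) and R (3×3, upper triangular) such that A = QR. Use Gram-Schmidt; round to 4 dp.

a_1 = (1, -3, 3); ‖a_1‖ = 4.3589, so e_1 = (0.2294, -0.6882, 0.6882).
e_1·a_2 = 0.2294·1 + (-0.6882)·(-2) + 0.6882·1 = 2.2942.
u_2 = a_2 − 2.2942·e_1 = (0.4737, -0.4211, -0.5789).
‖u_2‖ = 0.8584, so e_2 = (0.5518, -0.4905, -0.6745).
e_1·a_3 = 0.2294·0 + (-0.6882)·(-4) + 0.6882·4 = 5.5060; e_2·a_3 = 0.5518·0 + (-0.4905)·(-4) + (-0.6745)·4 = -0.7358.
u_3 = a_3 − 5.5060·e_1 + 0.7358·e_2 = (-0.8571, -0.5714, -0.2857).
‖u_3‖ = 1.0690, so e_3 = (-0.8018, -0.5345, -0.2673).

Q = [[0.2294, 0.5518, -0.8018], [-0.6882, -0.4905, -0.5345], [0.6882, -0.6745, -0.2673]], R = [[4.3589, 2.2942, 5.5060], [0.0000, 0.8584, -0.7358], [0.0000, 0.0000, 1.0690]]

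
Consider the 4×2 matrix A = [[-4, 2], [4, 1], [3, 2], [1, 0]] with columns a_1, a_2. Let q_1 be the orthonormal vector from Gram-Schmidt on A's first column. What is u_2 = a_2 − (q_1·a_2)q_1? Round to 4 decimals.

u_2 = (2.1905, 0.8095, 1.8571, -0.0476)

q_1 = a_1/‖a_1‖ = (-4, 4, 3, 1)/6.4807 = (-0.6172, 0.6172, 0.4629, 0.1543).
r_{12} = q_1·a_2 = 0.3086.
u_2 = a_2 − 0.3086·q_1 = (2.1905, 0.8095, 1.8571, -0.0476).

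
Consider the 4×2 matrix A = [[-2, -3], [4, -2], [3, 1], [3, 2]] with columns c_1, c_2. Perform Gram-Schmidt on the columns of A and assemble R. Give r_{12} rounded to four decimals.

c_1 = (-2, 4, 3, 3); ‖c_1‖ = 6.1644, so q_1 = (-0.3244, 0.6489, 0.4867, 0.4867).
r_{12} = q_1·c_2 = 1.1355.

r_{12} = 1.1355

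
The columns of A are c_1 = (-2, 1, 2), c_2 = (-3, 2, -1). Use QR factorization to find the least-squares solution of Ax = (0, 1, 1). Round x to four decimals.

x = (0.4000, -0.1000)

q_1 = c_1/‖c_1‖ = (-2, 1, 2)/3.0000 = (-0.6667, 0.3333, 0.6667).
r_{12} = q_1·c_2 = 2.0000.
u_2 = c_2 − 2.0000·q_1 = (-1.6667, 1.3333, -2.3333).
‖u_2‖ = 3.1623, so q_2 = (-0.5270, 0.4216, -0.7379).
Qᵀb = (1.0000, -0.3162).
Back-substitute: x_2 = -0.3162/3.1623 = -0.1000.
x_1 = (1.0000 − 2.0000·(-0.1000))/3.0000 = 0.4000.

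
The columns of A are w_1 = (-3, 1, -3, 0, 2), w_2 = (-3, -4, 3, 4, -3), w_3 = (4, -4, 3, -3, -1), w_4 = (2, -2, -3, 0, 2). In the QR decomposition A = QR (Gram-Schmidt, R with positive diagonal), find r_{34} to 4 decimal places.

w_1 = (-3, 1, -3, 0, 2); ‖w_1‖ = 4.7958, so q_1 = (-0.6255, 0.2085, -0.6255, 0.0000, 0.4170).
q_1·w_2 = (-0.6255)·(-3) + 0.2085·(-4) + (-0.6255)·3 + 0.0000·4 + 0.4170·(-3) = -2.0851.
u_2 = w_2 + 2.0851·q_1 = (-4.3043, -3.5652, 1.6957, 4.0000, -2.1304).
‖u_2‖ = 7.3927, so q_2 = (-0.5822, -0.4823, 0.2294, 0.5411, -0.2882).
q_1·w_3 = (-0.6255)·4 + 0.2085·(-4) + (-0.6255)·3 + 0.0000·(-3) + 0.4170·(-1) = -5.6299; q_2·w_3 = (-0.5822)·4 + (-0.4823)·(-4) + 0.2294·3 + 0.5411·(-3) + (-0.2882)·(-1) = -1.0469.
u_3 = w_3 + 5.6299·q_1 + 1.0469·q_2 = (-0.1313, -3.3309, -0.2816, -2.4336, 1.0461).
‖u_3‖ = 4.2671, so q_3 = (-0.0308, -0.7806, -0.0660, -0.5703, 0.2452).
r_{34} = q_3·w_4 = 2.1880.

r_{34} = 2.1880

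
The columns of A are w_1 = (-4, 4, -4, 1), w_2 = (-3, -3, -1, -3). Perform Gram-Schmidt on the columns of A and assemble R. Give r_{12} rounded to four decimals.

w_1 = (-4, 4, -4, 1); ‖w_1‖ = 7.0000, so e_1 = (-0.5714, 0.5714, -0.5714, 0.1429).
r_{12} = e_1·w_2 = 0.1429.

r_{12} = 0.1429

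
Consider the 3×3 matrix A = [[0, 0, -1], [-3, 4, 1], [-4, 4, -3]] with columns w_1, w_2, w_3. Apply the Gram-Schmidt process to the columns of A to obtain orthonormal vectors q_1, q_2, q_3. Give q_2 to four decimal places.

q_2 = (0.0000, 0.8000, -0.6000)

w_1 = (0, -3, -4); ‖w_1‖ = 5.0000, so q_1 = (0.0000, -0.6000, -0.8000).
q_1·w_2 = 0.0000·0 + (-0.6000)·4 + (-0.8000)·4 = -5.6000.
u_2 = w_2 + 5.6000·q_1 = (0.0000, 0.6400, -0.4800).
‖u_2‖ = 0.8000, so q_2 = (0.0000, 0.8000, -0.6000).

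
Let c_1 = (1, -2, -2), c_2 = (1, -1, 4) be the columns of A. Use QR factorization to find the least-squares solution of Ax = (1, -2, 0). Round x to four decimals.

c_1 = (1, -2, -2); ‖c_1‖ = 3.0000, so e_1 = (0.3333, -0.6667, -0.6667).
e_1·c_2 = 0.3333·1 + (-0.6667)·(-1) + (-0.6667)·4 = -1.6667.
u_2 = c_2 + 1.6667·e_1 = (1.5556, -2.1111, 2.8889).
‖u_2‖ = 3.9016, so e_2 = (0.3987, -0.5411, 0.7404).
Qᵀb = (1.6667, 1.4809).
Back-substitute: x_2 = 1.4809/3.9016 = 0.3796.
x_1 = (1.6667 + 1.6667·0.3796)/3.0000 = 0.7664.

x = (0.7664, 0.3796)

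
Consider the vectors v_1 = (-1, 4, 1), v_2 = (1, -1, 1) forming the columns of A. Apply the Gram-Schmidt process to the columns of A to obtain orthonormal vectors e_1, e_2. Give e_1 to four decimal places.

v_1 = (-1, 4, 1); ‖v_1‖ = 4.2426, so e_1 = (-0.2357, 0.9428, 0.2357).

e_1 = (-0.2357, 0.9428, 0.2357)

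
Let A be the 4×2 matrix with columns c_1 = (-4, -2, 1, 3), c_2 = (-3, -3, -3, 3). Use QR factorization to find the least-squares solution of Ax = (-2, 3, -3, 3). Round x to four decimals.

x = (-0.1429, 0.5119)

e_1 = c_1/‖c_1‖ = (-4, -2, 1, 3)/5.4772 = (-0.7303, -0.3651, 0.1826, 0.5477).
r_{12} = e_1·c_2 = 4.3818.
u_2 = c_2 − 4.3818·e_1 = (0.2000, -1.4000, -3.8000, 0.6000).
‖u_2‖ = 4.0988, so e_2 = (0.0488, -0.3416, -0.9271, 0.1464).
Qᵀb = (1.4606, 2.0982).
Back-substitute: x_2 = 2.0982/4.0988 = 0.5119.
x_1 = (1.4606 − 4.3818·0.5119)/5.4772 = -0.1429.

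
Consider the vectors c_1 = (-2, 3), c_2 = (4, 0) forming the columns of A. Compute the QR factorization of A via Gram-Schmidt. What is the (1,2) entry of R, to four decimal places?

r_{12} = -2.2188

c_1 = (-2, 3); ‖c_1‖ = 3.6056, so q_1 = (-0.5547, 0.8321).
r_{12} = q_1·c_2 = -2.2188.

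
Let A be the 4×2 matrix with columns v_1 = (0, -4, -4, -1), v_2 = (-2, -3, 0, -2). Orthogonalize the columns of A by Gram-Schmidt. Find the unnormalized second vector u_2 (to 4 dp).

u_2 = (-2.0000, -1.3030, 1.6970, -1.5758)

e_1 = v_1/‖v_1‖ = (0, -4, -4, -1)/5.7446 = (0.0000, -0.6963, -0.6963, -0.1741).
r_{12} = e_1·v_2 = 2.4371.
u_2 = v_2 − 2.4371·e_1 = (-2.0000, -1.3030, 1.6970, -1.5758).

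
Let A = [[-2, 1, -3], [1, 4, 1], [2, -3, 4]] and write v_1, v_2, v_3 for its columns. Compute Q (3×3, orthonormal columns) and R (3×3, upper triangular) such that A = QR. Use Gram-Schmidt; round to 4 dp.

v_1 = (-2, 1, 2); ‖v_1‖ = 3.0000, so q_1 = (-0.6667, 0.3333, 0.6667).
q_1·v_2 = (-0.6667)·1 + 0.3333·4 + 0.6667·(-3) = -1.3333.
u_2 = v_2 + 1.3333·q_1 = (0.1111, 4.4444, -2.1111).
‖u_2‖ = 4.9216, so q_2 = (0.0226, 0.9030, -0.4289).
q_1·v_3 = (-0.6667)·(-3) + 0.3333·1 + 0.6667·4 = 5.0000; q_2·v_3 = 0.0226·(-3) + 0.9030·1 + (-0.4289)·4 = -0.8805.
u_3 = v_3 − 5.0000·q_1 + 0.8805·q_2 = (0.3532, 0.1284, 0.2890).
‖u_3‖ = 0.4741, so q_3 = (0.7450, 0.2709, 0.6096).

Q = [[-0.6667, 0.0226, 0.7450], [0.3333, 0.9030, 0.2709], [0.6667, -0.4289, 0.6096]], R = [[3.0000, -1.3333, 5.0000], [0.0000, 4.9216, -0.8805], [0.0000, 0.0000, 0.4741]]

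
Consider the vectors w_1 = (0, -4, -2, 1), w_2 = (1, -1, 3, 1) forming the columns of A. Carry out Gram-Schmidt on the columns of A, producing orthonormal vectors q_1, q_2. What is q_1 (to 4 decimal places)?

q_1 = (0.0000, -0.8729, -0.4364, 0.2182)

q_1 = w_1/‖w_1‖ = (0, -4, -2, 1)/4.5826 = (0.0000, -0.8729, -0.4364, 0.2182).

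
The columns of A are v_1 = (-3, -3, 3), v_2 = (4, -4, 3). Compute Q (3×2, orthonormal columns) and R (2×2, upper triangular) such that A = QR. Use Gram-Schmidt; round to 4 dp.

Q = [[-0.5774, 0.8111], [-0.5774, -0.4867], [0.5774, 0.3244]], R = [[5.1962, 1.7321], [0.0000, 6.1644]]

v_1 = (-3, -3, 3); ‖v_1‖ = 5.1962, so e_1 = (-0.5774, -0.5774, 0.5774).
e_1·v_2 = (-0.5774)·4 + (-0.5774)·(-4) + 0.5774·3 = 1.7321.
u_2 = v_2 − 1.7321·e_1 = (5.0000, -3.0000, 2.0000).
‖u_2‖ = 6.1644, so e_2 = (0.8111, -0.4867, 0.3244).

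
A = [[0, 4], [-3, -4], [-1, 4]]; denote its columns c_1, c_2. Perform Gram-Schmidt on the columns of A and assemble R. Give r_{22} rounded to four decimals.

c_1 = (0, -3, -1); ‖c_1‖ = 3.1623, so q_1 = (0.0000, -0.9487, -0.3162).
q_1·c_2 = 0.0000·4 + (-0.9487)·(-4) + (-0.3162)·4 = 2.5298.
u_2 = c_2 − 2.5298·q_1 = (4.0000, -1.6000, 4.8000).
r_{22} = ‖u_2‖ = 6.4498.

r_{22} = 6.4498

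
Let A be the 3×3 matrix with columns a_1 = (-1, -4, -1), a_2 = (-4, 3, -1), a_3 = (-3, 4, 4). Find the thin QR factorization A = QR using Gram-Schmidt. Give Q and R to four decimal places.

a_1 = (-1, -4, -1); ‖a_1‖ = 4.2426, so q_1 = (-0.2357, -0.9428, -0.2357).
q_1·a_2 = (-0.2357)·(-4) + (-0.9428)·3 + (-0.2357)·(-1) = -1.6499.
u_2 = a_2 + 1.6499·q_1 = (-4.3889, 1.4444, -1.3889).
‖u_2‖ = 4.8247, so q_2 = (-0.9097, 0.2994, -0.2879).
q_1·a_3 = (-0.2357)·(-3) + (-0.9428)·4 + (-0.2357)·4 = -4.0069; q_2·a_3 = (-0.9097)·(-3) + 0.2994·4 + (-0.2879)·4 = 2.7751.
u_3 = a_3 + 4.0069·q_1 − 2.7751·q_2 = (-1.4200, -0.6086, 3.8544).
‖u_3‖ = 4.1525, so q_3 = (-0.3420, -0.1466, 0.9282).

Q = [[-0.2357, -0.9097, -0.3420], [-0.9428, 0.2994, -0.1466], [-0.2357, -0.2879, 0.9282]], R = [[4.2426, -1.6499, -4.0069], [0.0000, 4.8247, 2.7751], [0.0000, 0.0000, 4.1525]]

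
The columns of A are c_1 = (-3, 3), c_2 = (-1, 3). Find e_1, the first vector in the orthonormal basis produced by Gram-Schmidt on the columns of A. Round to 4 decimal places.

e_1 = (-0.7071, 0.7071)

c_1 = (-3, 3); ‖c_1‖ = 4.2426, so e_1 = (-0.7071, 0.7071).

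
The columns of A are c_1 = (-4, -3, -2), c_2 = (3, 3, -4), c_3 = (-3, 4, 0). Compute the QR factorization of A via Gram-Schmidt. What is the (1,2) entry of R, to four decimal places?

q_1 = c_1/‖c_1‖ = (-4, -3, -2)/5.3852 = (-0.7428, -0.5571, -0.3714).
r_{12} = q_1·c_2 = -2.4140.

r_{12} = -2.4140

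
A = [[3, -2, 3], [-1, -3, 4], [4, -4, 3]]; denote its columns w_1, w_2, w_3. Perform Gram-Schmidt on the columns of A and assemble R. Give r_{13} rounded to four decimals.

w_1 = (3, -1, 4); ‖w_1‖ = 5.0990, so e_1 = (0.5883, -0.1961, 0.7845).
r_{13} = e_1·w_3 = 3.3340.

r_{13} = 3.3340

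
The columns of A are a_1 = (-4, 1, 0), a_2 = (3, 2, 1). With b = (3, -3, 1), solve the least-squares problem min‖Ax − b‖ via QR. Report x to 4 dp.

a_1 = (-4, 1, 0); ‖a_1‖ = 4.1231, so e_1 = (-0.9701, 0.2425, 0.0000).
e_1·a_2 = (-0.9701)·3 + 0.2425·2 + 0.0000·1 = -2.4254.
u_2 = a_2 + 2.4254·e_1 = (0.6471, 2.5882, 1.0000).
‖u_2‖ = 2.8491, so e_2 = (0.2271, 0.9084, 0.3510).
Qᵀb = (-3.6380, -1.6930).
Back-substitute: x_2 = -1.6930/2.8491 = -0.5942.
x_1 = (-3.6380 + 2.4254·(-0.5942))/4.1231 = -1.2319.

x = (-1.2319, -0.5942)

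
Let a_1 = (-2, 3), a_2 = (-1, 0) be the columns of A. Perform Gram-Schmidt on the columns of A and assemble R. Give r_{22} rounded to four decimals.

r_{22} = 0.8321

e_1 = a_1/‖a_1‖ = (-2, 3)/3.6056 = (-0.5547, 0.8321).
r_{12} = e_1·a_2 = 0.5547.
u_2 = a_2 − 0.5547·e_1 = (-0.6923, -0.4615).
r_{22} = ‖u_2‖ = 0.8321.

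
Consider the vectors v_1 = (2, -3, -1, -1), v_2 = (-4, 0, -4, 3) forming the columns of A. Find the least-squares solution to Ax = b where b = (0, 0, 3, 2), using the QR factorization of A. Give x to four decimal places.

x = (-0.4364, -0.2208)

q_1 = v_1/‖v_1‖ = (2, -3, -1, -1)/3.8730 = (0.5164, -0.7746, -0.2582, -0.2582).
r_{12} = q_1·v_2 = -1.8074.
u_2 = v_2 + 1.8074·q_1 = (-3.0667, -1.4000, -4.4667, 2.5333).
‖u_2‖ = 6.1427, so q_2 = (-0.4992, -0.2279, -0.7271, 0.4124).
Qᵀb = (-1.2910, -1.3566).
Back-substitute: x_2 = -1.3566/6.1427 = -0.2208.
x_1 = (-1.2910 + 1.8074·(-0.2208))/3.8730 = -0.4364.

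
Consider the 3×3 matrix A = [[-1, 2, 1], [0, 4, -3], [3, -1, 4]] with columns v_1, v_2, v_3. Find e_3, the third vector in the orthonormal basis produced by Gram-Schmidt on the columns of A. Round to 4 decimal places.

v_1 = (-1, 0, 3); ‖v_1‖ = 3.1623, so e_1 = (-0.3162, 0.0000, 0.9487).
e_1·v_2 = (-0.3162)·2 + 0.0000·4 + 0.9487·(-1) = -1.5811.
u_2 = v_2 + 1.5811·e_1 = (1.5000, 4.0000, 0.5000).
‖u_2‖ = 4.3012, so e_2 = (0.3487, 0.9300, 0.1162).
e_1·v_3 = (-0.3162)·1 + 0.0000·(-3) + 0.9487·4 = 3.4785; e_2·v_3 = 0.3487·1 + 0.9300·(-3) + 0.1162·4 = -1.9762.
u_3 = v_3 − 3.4785·e_1 + 1.9762·e_2 = (2.7892, -1.1622, 0.9297).
‖u_3‖ = 3.1614, so e_3 = (0.8823, -0.3676, 0.2941).

e_3 = (0.8823, -0.3676, 0.2941)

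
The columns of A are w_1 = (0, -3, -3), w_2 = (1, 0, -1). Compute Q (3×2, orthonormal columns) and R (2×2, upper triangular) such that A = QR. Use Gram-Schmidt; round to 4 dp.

Q = [[0.0000, 0.8165], [-0.7071, 0.4082], [-0.7071, -0.4082]], R = [[4.2426, 0.7071], [0.0000, 1.2247]]

w_1 = (0, -3, -3); ‖w_1‖ = 4.2426, so e_1 = (0.0000, -0.7071, -0.7071).
e_1·w_2 = 0.0000·1 + (-0.7071)·0 + (-0.7071)·(-1) = 0.7071.
u_2 = w_2 − 0.7071·e_1 = (1.0000, 0.5000, -0.5000).
‖u_2‖ = 1.2247, so e_2 = (0.8165, 0.4082, -0.4082).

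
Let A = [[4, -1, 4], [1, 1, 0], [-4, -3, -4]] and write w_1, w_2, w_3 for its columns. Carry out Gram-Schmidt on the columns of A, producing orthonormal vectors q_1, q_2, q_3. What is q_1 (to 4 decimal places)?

q_1 = (0.6963, 0.1741, -0.6963)

w_1 = (4, 1, -4); ‖w_1‖ = 5.7446, so q_1 = (0.6963, 0.1741, -0.6963).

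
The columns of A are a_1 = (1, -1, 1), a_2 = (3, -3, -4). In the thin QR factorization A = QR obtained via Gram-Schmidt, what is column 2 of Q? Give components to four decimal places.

q_2 = (0.4082, -0.4082, -0.8165)

q_1 = a_1/‖a_1‖ = (1, -1, 1)/1.7321 = (0.5774, -0.5774, 0.5774).
r_{12} = q_1·a_2 = 1.1547.
u_2 = a_2 − 1.1547·q_1 = (2.3333, -2.3333, -4.6667).
‖u_2‖ = 5.7155, so q_2 = (0.4082, -0.4082, -0.8165).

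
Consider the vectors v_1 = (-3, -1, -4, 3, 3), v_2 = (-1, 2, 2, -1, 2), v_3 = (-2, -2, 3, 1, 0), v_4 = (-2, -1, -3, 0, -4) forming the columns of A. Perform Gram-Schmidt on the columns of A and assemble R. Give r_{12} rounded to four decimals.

v_1 = (-3, -1, -4, 3, 3); ‖v_1‖ = 6.6332, so e_1 = (-0.4523, -0.1508, -0.6030, 0.4523, 0.4523).
r_{12} = e_1·v_2 = -0.6030.

r_{12} = -0.6030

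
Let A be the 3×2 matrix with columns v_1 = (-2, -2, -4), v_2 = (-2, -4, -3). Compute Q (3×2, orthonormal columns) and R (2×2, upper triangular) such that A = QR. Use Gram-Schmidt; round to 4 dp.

v_1 = (-2, -2, -4); ‖v_1‖ = 4.8990, so q_1 = (-0.4082, -0.4082, -0.8165).
q_1·v_2 = (-0.4082)·(-2) + (-0.4082)·(-4) + (-0.8165)·(-3) = 4.8990.
u_2 = v_2 − 4.8990·q_1 = (0.0000, -2.0000, 1.0000).
‖u_2‖ = 2.2361, so q_2 = (0.0000, -0.8944, 0.4472).

Q = [[-0.4082, 0.0000], [-0.4082, -0.8944], [-0.8165, 0.4472]], R = [[4.8990, 4.8990], [0.0000, 2.2361]]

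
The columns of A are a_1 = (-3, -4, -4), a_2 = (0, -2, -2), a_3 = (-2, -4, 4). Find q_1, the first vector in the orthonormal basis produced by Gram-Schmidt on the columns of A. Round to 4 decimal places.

q_1 = (-0.4685, -0.6247, -0.6247)

q_1 = a_1/‖a_1‖ = (-3, -4, -4)/6.4031 = (-0.4685, -0.6247, -0.6247).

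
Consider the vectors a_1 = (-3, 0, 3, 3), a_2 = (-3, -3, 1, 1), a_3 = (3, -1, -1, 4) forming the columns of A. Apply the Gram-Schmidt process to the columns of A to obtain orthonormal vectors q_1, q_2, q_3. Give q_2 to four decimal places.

q_2 = (-0.3904, -0.8783, -0.1952, -0.1952)

a_1 = (-3, 0, 3, 3); ‖a_1‖ = 5.1962, so q_1 = (-0.5774, 0.0000, 0.5774, 0.5774).
q_1·a_2 = (-0.5774)·(-3) + 0.0000·(-3) + 0.5774·1 + 0.5774·1 = 2.8868.
u_2 = a_2 − 2.8868·q_1 = (-1.3333, -3.0000, -0.6667, -0.6667).
‖u_2‖ = 3.4157, so q_2 = (-0.3904, -0.8783, -0.1952, -0.1952).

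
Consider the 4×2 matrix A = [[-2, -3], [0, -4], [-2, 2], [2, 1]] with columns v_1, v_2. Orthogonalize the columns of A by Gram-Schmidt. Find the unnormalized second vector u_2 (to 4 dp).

u_2 = (-2.3333, -4.0000, 2.6667, 0.3333)

v_1 = (-2, 0, -2, 2); ‖v_1‖ = 3.4641, so e_1 = (-0.5774, 0.0000, -0.5774, 0.5774).
e_1·v_2 = (-0.5774)·(-3) + 0.0000·(-4) + (-0.5774)·2 + 0.5774·1 = 1.1547.
u_2 = v_2 − 1.1547·e_1 = (-2.3333, -4.0000, 2.6667, 0.3333).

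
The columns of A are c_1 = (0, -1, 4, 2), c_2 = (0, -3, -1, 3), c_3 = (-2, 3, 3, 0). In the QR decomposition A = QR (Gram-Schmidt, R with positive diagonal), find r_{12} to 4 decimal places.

r_{12} = 1.0911

c_1 = (0, -1, 4, 2); ‖c_1‖ = 4.5826, so q_1 = (0.0000, -0.2182, 0.8729, 0.4364).
r_{12} = q_1·c_2 = 1.0911.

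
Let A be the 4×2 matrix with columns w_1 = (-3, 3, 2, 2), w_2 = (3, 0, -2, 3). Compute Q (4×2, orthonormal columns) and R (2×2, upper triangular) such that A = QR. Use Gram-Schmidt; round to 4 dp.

Q = [[-0.5883, 0.4888], [0.5883, 0.1801], [0.3922, -0.3259], [0.3922, 0.7890]], R = [[5.0990, -1.3728], [0.0000, 4.4850]]

w_1 = (-3, 3, 2, 2); ‖w_1‖ = 5.0990, so e_1 = (-0.5883, 0.5883, 0.3922, 0.3922).
e_1·w_2 = (-0.5883)·3 + 0.5883·0 + 0.3922·(-2) + 0.3922·3 = -1.3728.
u_2 = w_2 + 1.3728·e_1 = (2.1923, 0.8077, -1.4615, 3.5385).
‖u_2‖ = 4.4850, so e_2 = (0.4888, 0.1801, -0.3259, 0.7890).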